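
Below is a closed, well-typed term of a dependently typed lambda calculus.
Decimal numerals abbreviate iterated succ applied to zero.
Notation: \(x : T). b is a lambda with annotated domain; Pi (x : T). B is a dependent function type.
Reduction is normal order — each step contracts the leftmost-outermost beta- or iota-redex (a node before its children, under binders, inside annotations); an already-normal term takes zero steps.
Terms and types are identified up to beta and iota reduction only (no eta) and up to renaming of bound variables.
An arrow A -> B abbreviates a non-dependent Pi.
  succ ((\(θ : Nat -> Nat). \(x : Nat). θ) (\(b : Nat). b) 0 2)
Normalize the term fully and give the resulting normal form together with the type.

reduced normal form:
  3
type:
  Nat
observation: the leftmost-outermost redex is a beta-redex, and normalization takes 3 steps.


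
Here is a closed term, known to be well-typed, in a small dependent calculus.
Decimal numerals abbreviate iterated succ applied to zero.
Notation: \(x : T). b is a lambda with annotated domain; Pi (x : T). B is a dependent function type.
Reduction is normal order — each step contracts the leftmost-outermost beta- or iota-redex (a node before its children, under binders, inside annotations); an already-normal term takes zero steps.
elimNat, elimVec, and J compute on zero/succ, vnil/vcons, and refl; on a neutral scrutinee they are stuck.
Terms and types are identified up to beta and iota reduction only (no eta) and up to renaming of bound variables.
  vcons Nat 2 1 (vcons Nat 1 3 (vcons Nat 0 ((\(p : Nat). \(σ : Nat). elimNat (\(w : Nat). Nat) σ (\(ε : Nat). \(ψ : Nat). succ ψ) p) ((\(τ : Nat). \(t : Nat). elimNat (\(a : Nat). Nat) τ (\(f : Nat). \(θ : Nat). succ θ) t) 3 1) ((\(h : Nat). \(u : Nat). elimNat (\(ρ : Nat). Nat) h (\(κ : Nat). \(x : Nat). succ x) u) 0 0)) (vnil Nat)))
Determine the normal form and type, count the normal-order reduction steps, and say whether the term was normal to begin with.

resulting normal form:
  vcons Nat 2 1 (vcons Nat 1 3 (vcons Nat 0 4 (vnil Nat)))
type:
  Vec Nat 3
reduction steps (normal order): 24
already normal: no
first contracted redex: a beta-redex


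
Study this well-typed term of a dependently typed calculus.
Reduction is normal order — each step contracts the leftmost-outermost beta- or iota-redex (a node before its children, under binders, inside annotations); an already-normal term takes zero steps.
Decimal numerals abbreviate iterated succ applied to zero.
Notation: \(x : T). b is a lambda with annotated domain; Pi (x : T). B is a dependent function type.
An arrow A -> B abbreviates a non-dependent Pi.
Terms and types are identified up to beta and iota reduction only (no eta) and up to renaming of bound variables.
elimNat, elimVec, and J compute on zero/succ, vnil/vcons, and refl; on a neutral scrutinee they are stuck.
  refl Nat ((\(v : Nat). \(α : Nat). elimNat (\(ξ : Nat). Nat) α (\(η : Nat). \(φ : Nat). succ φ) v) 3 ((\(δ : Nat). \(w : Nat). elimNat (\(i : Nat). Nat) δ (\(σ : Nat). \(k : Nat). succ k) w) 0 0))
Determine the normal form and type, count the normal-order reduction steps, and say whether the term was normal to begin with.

reduced normal form:
  refl Nat 3
inferred type:
  Eq Nat 3 3
steps to reach normal form (normal order): 15
term was already normal: no
first redex: a beta-redex


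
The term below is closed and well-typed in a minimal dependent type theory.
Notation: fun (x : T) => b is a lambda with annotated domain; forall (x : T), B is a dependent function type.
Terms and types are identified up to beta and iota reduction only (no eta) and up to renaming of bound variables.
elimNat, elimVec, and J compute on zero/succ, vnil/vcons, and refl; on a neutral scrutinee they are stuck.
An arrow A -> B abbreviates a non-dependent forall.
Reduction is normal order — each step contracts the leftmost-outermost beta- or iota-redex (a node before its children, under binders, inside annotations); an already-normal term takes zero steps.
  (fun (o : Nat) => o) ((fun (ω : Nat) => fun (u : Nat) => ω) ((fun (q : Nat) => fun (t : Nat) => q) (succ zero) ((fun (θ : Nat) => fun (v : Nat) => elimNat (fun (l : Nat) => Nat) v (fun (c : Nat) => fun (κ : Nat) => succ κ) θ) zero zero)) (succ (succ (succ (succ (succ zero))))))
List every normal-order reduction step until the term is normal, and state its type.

normal-order reduction sequence:
  (fun (o : Nat) => o) ((fun (ω : Nat) => fun (u : Nat) => ω) ((fun (q : Nat) => fun (t : Nat) => q) (succ zero) ((fun (θ : Nat) => fun (v : Nat) => elimNat (fun (l : Nat) => Nat) v (fun (c : Nat) => fun (κ : Nat) => succ κ) θ) zero zero)) (succ (succ (succ (succ (succ zero))))))
  ~> (fun (o : Nat) => fun (ω : Nat) => o) ((fun (u : Nat) => fun (q : Nat) => u) (succ zero) ((fun (t : Nat) => fun (θ : Nat) => elimNat (fun (v : Nat) => Nat) θ (fun (l : Nat) => fun (c : Nat) => succ c) t) zero zero)) (succ (succ (succ (succ (succ zero)))))
  ~> (fun (o : Nat) => (fun (ω : Nat) => fun (u : Nat) => ω) (succ zero) ((fun (q : Nat) => fun (t : Nat) => elimNat (fun (θ : Nat) => Nat) t (fun (v : Nat) => fun (l : Nat) => succ l) q) zero zero)) (succ (succ (succ (succ (succ zero)))))
  ~> (fun (o : Nat) => fun (ω : Nat) => o) (succ zero) ((fun (u : Nat) => fun (q : Nat) => elimNat (fun (t : Nat) => Nat) q (fun (θ : Nat) => fun (v : Nat) => succ v) u) zero zero)
  ~> (fun (o : Nat) => succ zero) ((fun (ω : Nat) => fun (u : Nat) => elimNat (fun (q : Nat) => Nat) u (fun (t : Nat) => fun (θ : Nat) => succ θ) ω) zero zero)
  ~> succ zero
inferred type:
  Nat


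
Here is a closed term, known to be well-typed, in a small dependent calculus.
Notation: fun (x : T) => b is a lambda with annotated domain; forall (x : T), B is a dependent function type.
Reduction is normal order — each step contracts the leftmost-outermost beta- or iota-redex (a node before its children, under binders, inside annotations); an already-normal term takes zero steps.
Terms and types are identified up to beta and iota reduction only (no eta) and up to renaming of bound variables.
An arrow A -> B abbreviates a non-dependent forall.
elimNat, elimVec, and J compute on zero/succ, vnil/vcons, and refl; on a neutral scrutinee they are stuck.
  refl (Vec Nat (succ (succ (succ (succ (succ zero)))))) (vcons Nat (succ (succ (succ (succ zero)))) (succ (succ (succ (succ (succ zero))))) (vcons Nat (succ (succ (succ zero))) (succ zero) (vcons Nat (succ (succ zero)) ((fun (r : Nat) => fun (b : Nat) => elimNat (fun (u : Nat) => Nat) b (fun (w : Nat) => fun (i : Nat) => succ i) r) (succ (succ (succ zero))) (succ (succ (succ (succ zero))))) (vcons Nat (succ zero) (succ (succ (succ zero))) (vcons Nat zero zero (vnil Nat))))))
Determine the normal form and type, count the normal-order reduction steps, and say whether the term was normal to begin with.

resulting normal form:
  refl (Vec Nat (succ (succ (succ (succ (succ zero)))))) (vcons Nat (succ (succ (succ (succ zero)))) (succ (succ (succ (succ (succ zero))))) (vcons Nat (succ (succ (succ zero))) (succ zero) (vcons Nat (succ (succ zero)) (succ (succ (succ (succ (succ (succ (succ zero))))))) (vcons Nat (succ zero) (succ (succ (succ zero))) (vcons Nat zero zero (vnil Nat))))))
inferred type:
  Eq (Vec Nat (succ (succ (succ (succ (succ zero)))))) (vcons Nat (succ (succ (succ (succ zero)))) (succ (succ (succ (succ (succ zero))))) (vcons Nat (succ (succ (succ zero))) (succ zero) (vcons Nat (succ (succ zero)) (succ (succ (succ (succ (succ (succ (succ zero))))))) (vcons Nat (succ zero) (succ (succ (succ zero))) (vcons Nat zero zero (vnil Nat)))))) (vcons Nat (succ (succ (succ (succ zero)))) (succ (succ (succ (succ (succ zero))))) (vcons Nat (succ (succ (succ zero))) (succ zero) (vcons Nat (succ (succ zero)) (succ (succ (succ (succ (succ (succ (succ zero))))))) (vcons Nat (succ zero) (succ (succ (succ zero))) (vcons Nat zero zero (vnil Nat))))))
steps to reach normal form (normal order): 12
started in normal form: no
first contracted redex: a beta-redex


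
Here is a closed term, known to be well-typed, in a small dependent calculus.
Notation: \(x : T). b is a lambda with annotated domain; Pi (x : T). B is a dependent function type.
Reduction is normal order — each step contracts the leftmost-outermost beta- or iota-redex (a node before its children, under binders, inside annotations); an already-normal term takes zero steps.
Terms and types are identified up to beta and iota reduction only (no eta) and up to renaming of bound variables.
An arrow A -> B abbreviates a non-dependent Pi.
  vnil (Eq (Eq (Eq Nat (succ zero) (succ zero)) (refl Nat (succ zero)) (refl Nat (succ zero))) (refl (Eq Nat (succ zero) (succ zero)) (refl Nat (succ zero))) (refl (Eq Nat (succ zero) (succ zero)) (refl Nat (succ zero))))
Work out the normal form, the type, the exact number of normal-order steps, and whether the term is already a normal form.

normal form:
  vnil (Eq (Eq (Eq Nat (succ zero) (succ zero)) (refl Nat (succ zero)) (refl Nat (succ zero))) (refl (Eq Nat (succ zero) (succ zero)) (refl Nat (succ zero))) (refl (Eq Nat (succ zero) (succ zero)) (refl Nat (succ zero))))
the term's type:
  Vec (Eq (Eq (Eq Nat (succ zero) (succ zero)) (refl Nat (succ zero)) (refl Nat (succ zero))) (refl (Eq Nat (succ zero) (succ zero)) (refl Nat (succ zero))) (refl (Eq Nat (succ zero) (succ zero)) (refl Nat (succ zero)))) zero
normal-order step count: 0
already normal: yes


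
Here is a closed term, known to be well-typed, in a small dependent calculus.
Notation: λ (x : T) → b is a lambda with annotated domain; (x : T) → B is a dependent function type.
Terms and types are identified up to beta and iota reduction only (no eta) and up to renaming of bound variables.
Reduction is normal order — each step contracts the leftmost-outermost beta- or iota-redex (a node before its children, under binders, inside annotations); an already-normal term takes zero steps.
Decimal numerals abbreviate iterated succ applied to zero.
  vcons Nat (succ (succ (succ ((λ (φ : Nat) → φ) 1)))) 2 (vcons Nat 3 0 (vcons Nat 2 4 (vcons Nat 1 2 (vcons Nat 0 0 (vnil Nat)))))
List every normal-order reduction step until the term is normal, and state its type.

normal-order reduction sequence:
  vcons Nat (succ (succ (succ ((λ (φ : Nat) → φ) 1)))) 2 (vcons Nat 3 0 (vcons Nat 2 4 (vcons Nat 1 2 (vcons Nat 0 0 (vnil Nat)))))
  ~> vcons Nat 4 2 (vcons Nat 3 0 (vcons Nat 2 4 (vcons Nat 1 2 (vcons Nat 0 0 (vnil Nat)))))
type:
  Vec Nat 5


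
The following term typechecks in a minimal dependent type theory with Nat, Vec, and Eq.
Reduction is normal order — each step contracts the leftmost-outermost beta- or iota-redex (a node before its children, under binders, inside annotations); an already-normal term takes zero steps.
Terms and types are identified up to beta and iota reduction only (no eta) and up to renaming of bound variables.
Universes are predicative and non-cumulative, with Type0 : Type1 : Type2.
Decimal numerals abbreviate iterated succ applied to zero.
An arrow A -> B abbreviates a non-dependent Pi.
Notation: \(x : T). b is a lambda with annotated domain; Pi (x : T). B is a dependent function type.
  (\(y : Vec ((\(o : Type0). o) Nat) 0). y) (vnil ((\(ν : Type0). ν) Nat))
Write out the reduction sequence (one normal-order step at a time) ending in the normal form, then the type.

normal-order reduction:
  (\(y : Vec ((\(o : Type0). o) Nat) 0). y) (vnil ((\(ν : Type0). ν) Nat))
  ~> vnil ((\(y : Type0). y) Nat)
  ~> vnil Nat
inferred type:
  Vec Nat 0


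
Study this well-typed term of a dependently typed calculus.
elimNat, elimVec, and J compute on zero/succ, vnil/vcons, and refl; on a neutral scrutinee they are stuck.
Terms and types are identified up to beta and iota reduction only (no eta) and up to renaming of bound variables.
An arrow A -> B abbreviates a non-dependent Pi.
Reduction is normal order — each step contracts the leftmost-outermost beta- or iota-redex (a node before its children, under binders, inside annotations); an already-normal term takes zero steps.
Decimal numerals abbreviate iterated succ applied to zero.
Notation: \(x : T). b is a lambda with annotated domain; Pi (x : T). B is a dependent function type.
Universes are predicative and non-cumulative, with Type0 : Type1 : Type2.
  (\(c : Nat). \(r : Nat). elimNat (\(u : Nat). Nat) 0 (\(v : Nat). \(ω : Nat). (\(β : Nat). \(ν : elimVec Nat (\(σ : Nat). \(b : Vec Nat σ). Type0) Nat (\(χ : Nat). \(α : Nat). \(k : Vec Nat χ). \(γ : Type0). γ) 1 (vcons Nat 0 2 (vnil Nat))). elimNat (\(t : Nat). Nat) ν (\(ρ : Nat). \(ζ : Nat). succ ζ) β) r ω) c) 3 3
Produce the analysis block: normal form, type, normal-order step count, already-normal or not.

reduced normal form:
  9
type:
  Nat
steps to reach normal form (normal order): 48
term was already normal: no
first contracted redex: a beta-redex


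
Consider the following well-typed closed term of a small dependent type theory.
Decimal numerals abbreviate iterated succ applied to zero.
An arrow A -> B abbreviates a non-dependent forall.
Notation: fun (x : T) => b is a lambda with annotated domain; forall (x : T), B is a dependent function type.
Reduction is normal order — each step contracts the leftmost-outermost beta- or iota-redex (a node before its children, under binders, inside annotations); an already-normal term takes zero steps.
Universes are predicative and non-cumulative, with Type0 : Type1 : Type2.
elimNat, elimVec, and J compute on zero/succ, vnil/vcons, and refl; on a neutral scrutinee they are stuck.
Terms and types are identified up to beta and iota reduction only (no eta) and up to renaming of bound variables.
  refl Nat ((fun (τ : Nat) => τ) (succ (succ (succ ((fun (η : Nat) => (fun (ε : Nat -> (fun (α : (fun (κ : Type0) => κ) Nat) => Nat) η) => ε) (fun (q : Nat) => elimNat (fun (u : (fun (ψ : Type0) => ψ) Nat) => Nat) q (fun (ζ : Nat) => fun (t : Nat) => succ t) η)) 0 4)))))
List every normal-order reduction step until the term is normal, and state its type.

normal-order reduction:
  refl Nat ((fun (τ : Nat) => τ) (succ (succ (succ ((fun (η : Nat) => (fun (ε : Nat -> (fun (α : (fun (κ : Type0) => κ) Nat) => Nat) η) => ε) (fun (q : Nat) => elimNat (fun (u : (fun (ψ : Type0) => ψ) Nat) => Nat) q (fun (ζ : Nat) => fun (t : Nat) => succ t) η)) 0 4)))))
  ~> refl Nat (succ (succ (succ ((fun (τ : Nat) => (fun (η : Nat -> (fun (ε : (fun (α : Type0) => α) Nat) => Nat) τ) => η) (fun (κ : Nat) => elimNat (fun (q : (fun (u : Type0) => u) Nat) => Nat) κ (fun (ψ : Nat) => fun (ζ : Nat) => succ ζ) τ)) 0 4))))
  ~> refl Nat (succ (succ (succ ((fun (τ : Nat -> (fun (η : (fun (ε : Type0) => ε) Nat) => Nat) 0) => τ) (fun (α : Nat) => elimNat (fun (κ : (fun (q : Type0) => q) Nat) => Nat) α (fun (u : Nat) => fun (ψ : Nat) => succ ψ) 0) 4))))
  ~> refl Nat (succ (succ (succ ((fun (τ : Nat) => elimNat (fun (η : (fun (ε : Type0) => ε) Nat) => Nat) τ (fun (α : Nat) => fun (κ : Nat) => succ κ) 0) 4))))
  ~> refl Nat (succ (succ (succ (elimNat (fun (τ : (fun (η : Type0) => η) Nat) => Nat) 4 (fun (ε : Nat) => fun (α : Nat) => succ α) 0))))
  ~> refl Nat 7
type:
  Eq Nat 7 7


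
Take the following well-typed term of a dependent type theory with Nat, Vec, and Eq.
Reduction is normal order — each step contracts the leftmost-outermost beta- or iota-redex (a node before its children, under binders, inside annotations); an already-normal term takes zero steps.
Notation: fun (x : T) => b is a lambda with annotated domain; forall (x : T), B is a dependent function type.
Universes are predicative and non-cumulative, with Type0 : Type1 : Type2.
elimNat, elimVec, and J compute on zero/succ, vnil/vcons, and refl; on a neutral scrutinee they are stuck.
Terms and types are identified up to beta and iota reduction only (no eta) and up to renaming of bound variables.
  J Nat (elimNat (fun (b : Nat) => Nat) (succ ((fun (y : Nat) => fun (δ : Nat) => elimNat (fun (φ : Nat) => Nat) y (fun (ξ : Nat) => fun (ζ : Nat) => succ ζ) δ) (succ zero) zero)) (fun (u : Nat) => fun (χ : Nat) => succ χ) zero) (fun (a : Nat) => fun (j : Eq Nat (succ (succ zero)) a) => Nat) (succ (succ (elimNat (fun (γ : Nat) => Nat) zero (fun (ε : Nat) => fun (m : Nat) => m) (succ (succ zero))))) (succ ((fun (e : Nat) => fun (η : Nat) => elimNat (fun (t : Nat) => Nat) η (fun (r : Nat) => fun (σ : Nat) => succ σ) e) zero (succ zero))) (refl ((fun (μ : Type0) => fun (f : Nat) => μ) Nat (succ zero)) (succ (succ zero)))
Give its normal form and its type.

reduced normal form:
  succ (succ zero)
inferred type:
  Nat
observation: contracting a J iota-redex first, the term normalizes in 8 steps.


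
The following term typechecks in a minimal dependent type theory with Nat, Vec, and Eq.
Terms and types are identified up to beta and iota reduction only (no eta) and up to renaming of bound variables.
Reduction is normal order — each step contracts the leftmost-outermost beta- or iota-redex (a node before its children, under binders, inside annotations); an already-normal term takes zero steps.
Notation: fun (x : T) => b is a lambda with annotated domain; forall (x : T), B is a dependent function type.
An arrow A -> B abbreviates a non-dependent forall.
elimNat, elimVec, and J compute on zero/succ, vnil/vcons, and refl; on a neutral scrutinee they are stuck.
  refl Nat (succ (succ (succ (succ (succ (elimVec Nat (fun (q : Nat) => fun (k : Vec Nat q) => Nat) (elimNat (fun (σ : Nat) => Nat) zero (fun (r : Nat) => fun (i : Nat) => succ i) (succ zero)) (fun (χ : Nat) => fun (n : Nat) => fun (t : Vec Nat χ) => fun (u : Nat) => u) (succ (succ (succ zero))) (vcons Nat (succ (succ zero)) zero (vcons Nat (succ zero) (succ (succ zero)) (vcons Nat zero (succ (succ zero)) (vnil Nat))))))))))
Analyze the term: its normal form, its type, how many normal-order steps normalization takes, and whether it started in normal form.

reduced normal form:
  refl Nat (succ (succ (succ (succ (succ (succ zero))))))
inferred type:
  Eq Nat (succ (succ (succ (succ (succ (succ zero)))))) (succ (succ (succ (succ (succ (succ zero))))))
reduction steps (normal order): 20
already normal: no
first contracted redex: an elimVec iota-redex


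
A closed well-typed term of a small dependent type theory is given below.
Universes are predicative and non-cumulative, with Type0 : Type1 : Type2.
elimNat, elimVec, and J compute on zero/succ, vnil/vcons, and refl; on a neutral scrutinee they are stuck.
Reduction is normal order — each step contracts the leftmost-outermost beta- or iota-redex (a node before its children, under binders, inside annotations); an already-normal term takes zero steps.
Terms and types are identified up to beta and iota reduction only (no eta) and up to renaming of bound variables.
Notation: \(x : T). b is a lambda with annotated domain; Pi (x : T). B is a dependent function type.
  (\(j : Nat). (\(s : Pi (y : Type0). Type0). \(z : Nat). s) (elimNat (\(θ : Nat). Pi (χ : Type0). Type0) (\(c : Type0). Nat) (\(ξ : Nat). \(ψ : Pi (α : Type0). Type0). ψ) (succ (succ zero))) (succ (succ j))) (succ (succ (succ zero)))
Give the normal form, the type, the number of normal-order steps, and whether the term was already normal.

reduced normal form:
  \(j : Type0). Nat
type:
  Pi (j : Type0). Type0
normal-order step count: 10
term was already normal: no
first contracted redex: a beta-redex


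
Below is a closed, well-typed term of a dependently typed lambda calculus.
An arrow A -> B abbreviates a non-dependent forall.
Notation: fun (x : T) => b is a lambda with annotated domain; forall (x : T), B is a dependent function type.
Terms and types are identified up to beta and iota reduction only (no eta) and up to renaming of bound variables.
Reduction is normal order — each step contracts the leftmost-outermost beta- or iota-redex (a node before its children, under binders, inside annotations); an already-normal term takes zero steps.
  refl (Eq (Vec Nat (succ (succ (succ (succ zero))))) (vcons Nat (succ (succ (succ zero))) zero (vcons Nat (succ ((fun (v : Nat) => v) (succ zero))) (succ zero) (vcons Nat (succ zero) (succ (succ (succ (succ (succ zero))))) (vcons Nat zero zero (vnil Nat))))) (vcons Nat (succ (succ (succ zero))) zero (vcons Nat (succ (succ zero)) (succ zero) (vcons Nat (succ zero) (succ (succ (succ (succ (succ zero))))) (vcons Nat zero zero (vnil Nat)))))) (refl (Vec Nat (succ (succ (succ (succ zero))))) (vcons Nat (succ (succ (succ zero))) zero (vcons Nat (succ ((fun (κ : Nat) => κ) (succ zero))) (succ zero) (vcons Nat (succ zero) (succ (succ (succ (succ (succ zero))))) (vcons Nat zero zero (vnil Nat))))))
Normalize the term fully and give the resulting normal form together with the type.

resulting normal form:
  refl (Eq (Vec Nat (succ (succ (succ (succ zero))))) (vcons Nat (succ (succ (succ zero))) zero (vcons Nat (succ (succ zero)) (succ zero) (vcons Nat (succ zero) (succ (succ (succ (succ (succ zero))))) (vcons Nat zero zero (vnil Nat))))) (vcons Nat (succ (succ (succ zero))) zero (vcons Nat (succ (succ zero)) (succ zero) (vcons Nat (succ zero) (succ (succ (succ (succ (succ zero))))) (vcons Nat zero zero (vnil Nat)))))) (refl (Vec Nat (succ (succ (succ (succ zero))))) (vcons Nat (succ (succ (succ zero))) zero (vcons Nat (succ (succ zero)) (succ zero) (vcons Nat (succ zero) (succ (succ (succ (succ (succ zero))))) (vcons Nat zero zero (vnil Nat))))))
inferred type:
  Eq (Eq (Vec Nat (succ (succ (succ (succ zero))))) (vcons Nat (succ (succ (succ zero))) zero (vcons Nat (succ (succ zero)) (succ zero) (vcons Nat (succ zero) (succ (succ (succ (succ (succ zero))))) (vcons Nat zero zero (vnil Nat))))) (vcons Nat (succ (succ (succ zero))) zero (vcons Nat (succ (succ zero)) (succ zero) (vcons Nat (succ zero) (succ (succ (succ (succ (succ zero))))) (vcons Nat zero zero (vnil Nat)))))) (refl (Vec Nat (succ (succ (succ (succ zero))))) (vcons Nat (succ (succ (succ zero))) zero (vcons Nat (succ (succ zero)) (succ zero) (vcons Nat (succ zero) (succ (succ (succ (succ (succ zero))))) (vcons Nat zero zero (vnil Nat)))))) (refl (Vec Nat (succ (succ (succ (succ zero))))) (vcons Nat (succ (succ (succ zero))) zero (vcons Nat (succ (succ zero)) (succ zero) (vcons Nat (succ zero) (succ (succ (succ (succ (succ zero))))) (vcons Nat zero zero (vnil Nat))))))
observation: reduction starts at a beta-redex, and 2 normal-order steps reach the normal form.


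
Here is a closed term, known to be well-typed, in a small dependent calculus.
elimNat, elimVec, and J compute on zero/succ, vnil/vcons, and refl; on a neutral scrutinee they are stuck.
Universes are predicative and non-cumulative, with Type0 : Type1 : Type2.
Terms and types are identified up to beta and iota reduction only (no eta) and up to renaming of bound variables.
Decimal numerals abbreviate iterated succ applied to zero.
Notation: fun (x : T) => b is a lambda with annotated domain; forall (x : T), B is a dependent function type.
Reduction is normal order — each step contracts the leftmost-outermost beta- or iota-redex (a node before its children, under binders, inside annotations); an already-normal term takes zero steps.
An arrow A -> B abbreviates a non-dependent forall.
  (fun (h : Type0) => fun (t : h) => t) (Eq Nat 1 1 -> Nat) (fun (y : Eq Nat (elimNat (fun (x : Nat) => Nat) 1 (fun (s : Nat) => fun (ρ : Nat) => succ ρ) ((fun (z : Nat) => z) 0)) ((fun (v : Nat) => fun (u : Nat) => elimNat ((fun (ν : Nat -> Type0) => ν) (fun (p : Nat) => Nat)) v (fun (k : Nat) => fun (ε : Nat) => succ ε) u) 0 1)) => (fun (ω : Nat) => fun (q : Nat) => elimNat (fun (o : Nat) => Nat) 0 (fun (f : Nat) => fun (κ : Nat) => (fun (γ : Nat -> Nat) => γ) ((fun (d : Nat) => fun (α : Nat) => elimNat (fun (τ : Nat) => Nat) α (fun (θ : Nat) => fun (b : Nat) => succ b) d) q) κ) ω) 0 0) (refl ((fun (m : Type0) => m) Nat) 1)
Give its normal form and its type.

reduced normal form:
  0
type:
  Nat


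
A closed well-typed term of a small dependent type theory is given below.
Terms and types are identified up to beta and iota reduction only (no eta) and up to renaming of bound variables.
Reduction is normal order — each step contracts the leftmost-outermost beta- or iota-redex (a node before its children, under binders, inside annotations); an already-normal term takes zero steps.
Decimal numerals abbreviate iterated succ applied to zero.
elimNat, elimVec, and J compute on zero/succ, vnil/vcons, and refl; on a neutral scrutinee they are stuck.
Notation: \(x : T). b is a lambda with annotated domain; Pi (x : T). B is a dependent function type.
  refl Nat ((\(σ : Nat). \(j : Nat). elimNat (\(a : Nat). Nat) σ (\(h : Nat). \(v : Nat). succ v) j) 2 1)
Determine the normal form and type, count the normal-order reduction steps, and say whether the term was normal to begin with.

normal form:
  refl Nat 3
inferred type:
  Eq Nat 3 3
normal-order step count: 6
started in normal form: no
first contracted redex: a beta-redex


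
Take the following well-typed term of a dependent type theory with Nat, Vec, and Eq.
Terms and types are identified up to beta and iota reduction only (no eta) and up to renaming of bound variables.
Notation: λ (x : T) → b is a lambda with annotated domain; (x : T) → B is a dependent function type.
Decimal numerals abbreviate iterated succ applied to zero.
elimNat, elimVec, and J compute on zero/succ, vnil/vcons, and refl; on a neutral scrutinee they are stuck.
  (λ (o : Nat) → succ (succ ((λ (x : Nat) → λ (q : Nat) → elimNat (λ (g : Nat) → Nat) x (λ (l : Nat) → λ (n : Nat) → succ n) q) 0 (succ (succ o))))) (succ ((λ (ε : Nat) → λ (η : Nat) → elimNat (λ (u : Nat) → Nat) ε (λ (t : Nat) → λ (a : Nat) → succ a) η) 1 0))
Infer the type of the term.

type:
  Nat


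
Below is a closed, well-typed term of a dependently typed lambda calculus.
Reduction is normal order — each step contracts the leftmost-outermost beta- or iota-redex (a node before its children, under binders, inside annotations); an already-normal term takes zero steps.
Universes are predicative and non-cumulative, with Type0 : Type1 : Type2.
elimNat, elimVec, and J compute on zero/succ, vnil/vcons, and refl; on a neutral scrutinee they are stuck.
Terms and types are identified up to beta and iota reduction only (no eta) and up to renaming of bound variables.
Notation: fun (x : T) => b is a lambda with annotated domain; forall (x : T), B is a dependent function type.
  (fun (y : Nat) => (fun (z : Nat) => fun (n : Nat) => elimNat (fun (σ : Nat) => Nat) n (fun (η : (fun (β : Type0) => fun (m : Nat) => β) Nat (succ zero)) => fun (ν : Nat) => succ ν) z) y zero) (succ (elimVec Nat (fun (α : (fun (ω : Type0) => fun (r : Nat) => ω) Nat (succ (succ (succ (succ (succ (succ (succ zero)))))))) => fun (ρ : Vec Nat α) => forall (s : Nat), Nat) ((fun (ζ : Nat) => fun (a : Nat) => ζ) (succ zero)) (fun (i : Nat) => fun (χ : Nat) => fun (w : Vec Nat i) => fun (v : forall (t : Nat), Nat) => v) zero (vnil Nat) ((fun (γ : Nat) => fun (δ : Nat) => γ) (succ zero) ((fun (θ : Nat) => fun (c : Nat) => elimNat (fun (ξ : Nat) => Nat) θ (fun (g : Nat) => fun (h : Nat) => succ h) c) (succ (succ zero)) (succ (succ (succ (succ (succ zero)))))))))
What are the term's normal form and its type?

normal form:
  succ (succ zero)
type:
  Nat
observation: the term reaches its normal form after 15 normal-order steps.


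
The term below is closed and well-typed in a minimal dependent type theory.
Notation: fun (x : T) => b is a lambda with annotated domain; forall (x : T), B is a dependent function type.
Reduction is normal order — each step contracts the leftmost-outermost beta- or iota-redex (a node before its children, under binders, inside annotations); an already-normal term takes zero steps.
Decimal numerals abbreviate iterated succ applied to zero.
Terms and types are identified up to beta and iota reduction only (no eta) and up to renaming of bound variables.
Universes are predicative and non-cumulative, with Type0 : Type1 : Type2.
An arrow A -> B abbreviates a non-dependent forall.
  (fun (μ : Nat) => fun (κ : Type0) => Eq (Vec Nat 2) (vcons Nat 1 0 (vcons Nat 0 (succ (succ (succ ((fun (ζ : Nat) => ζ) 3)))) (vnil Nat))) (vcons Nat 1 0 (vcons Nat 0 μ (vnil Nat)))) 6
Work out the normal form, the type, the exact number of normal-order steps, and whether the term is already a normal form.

normal form:
  fun (μ : Type0) => Eq (Vec Nat 2) (vcons Nat 1 0 (vcons Nat 0 6 (vnil Nat))) (vcons Nat 1 0 (vcons Nat 0 6 (vnil Nat)))
type:
  Type0 -> Type0
normal-order step count: 2
started in normal form: no
first contracted redex: a beta-redex


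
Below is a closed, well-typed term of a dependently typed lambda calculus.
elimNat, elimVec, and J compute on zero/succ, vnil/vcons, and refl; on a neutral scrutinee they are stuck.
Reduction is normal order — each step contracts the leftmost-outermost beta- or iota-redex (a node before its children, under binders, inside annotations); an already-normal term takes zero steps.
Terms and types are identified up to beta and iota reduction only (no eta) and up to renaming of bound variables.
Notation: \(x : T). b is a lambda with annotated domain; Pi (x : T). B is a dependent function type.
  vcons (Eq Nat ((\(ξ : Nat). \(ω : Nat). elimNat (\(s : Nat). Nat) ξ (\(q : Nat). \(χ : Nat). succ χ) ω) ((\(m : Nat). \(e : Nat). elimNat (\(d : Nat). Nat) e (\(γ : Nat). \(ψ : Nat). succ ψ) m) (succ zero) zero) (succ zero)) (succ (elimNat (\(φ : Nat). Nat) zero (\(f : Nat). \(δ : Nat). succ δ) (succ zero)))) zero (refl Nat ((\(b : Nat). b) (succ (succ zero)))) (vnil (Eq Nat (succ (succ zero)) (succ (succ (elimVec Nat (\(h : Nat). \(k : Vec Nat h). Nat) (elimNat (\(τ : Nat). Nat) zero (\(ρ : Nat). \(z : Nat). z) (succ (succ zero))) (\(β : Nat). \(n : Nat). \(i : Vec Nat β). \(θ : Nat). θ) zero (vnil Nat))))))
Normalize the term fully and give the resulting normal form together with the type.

normal form:
  vcons (Eq Nat (succ (succ zero)) (succ (succ zero))) zero (refl Nat (succ (succ zero))) (vnil (Eq Nat (succ (succ zero)) (succ (succ zero))))
inferred type:
  Vec (Eq Nat (succ (succ zero)) (succ (succ zero))) (succ zero)


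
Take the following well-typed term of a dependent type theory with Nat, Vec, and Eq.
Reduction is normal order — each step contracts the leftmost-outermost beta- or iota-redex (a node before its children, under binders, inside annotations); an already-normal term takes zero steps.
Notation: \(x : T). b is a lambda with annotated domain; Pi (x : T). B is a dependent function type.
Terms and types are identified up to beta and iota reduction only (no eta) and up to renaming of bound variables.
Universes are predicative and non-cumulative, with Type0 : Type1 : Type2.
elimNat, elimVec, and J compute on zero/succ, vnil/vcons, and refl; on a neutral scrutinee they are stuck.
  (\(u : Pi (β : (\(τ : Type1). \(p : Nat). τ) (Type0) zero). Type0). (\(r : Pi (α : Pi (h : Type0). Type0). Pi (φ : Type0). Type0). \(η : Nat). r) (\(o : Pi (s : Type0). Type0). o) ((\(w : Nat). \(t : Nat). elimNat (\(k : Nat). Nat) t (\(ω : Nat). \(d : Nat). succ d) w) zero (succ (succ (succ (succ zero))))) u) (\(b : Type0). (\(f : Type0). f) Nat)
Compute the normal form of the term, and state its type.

resulting normal form:
  \(u : Type0). Nat
the term's type:
  Pi (u : Type0). Type0
observation: contracting a beta-redex first, the term normalizes in 5 steps.


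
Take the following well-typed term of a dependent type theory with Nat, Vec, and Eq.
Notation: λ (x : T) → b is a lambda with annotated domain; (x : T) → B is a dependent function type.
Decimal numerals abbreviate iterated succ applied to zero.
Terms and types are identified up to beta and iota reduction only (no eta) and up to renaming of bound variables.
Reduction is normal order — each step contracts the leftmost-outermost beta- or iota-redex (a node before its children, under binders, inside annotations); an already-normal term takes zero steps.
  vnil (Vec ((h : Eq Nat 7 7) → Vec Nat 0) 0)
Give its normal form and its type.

normal form:
  vnil (Vec ((h : Eq Nat 7 7) → Vec Nat 0) 0)
type:
  Vec (Vec ((h : Eq Nat 7 7) → Vec Nat 0) 0) 0
observation: no redex remains anywhere in the term; it is its own normal form.


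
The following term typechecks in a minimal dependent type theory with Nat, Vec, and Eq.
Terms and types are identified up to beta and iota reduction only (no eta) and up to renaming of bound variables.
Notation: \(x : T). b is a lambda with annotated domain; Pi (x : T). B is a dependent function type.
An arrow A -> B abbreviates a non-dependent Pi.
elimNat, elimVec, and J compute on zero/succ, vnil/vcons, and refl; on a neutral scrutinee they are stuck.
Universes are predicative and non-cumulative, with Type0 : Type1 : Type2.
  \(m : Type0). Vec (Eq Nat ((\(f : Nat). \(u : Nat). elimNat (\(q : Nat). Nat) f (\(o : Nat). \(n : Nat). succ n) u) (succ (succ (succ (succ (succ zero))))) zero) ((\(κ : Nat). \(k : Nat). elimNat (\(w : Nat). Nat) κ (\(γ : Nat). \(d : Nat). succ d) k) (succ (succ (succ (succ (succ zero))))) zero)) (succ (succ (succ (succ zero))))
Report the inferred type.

inferred type:
  Type0 -> Type0


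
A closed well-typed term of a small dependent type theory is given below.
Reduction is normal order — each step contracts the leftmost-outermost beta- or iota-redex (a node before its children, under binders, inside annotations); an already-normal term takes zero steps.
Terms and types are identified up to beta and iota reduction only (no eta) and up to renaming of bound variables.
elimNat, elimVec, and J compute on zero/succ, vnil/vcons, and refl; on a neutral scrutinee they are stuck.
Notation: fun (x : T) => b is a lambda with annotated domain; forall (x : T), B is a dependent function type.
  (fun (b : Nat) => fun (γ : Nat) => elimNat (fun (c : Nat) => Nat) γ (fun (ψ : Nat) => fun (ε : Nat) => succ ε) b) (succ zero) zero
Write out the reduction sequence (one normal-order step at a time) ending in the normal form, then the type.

reduction (normal order):
  (fun (b : Nat) => fun (γ : Nat) => elimNat (fun (c : Nat) => Nat) γ (fun (ψ : Nat) => fun (ε : Nat) => succ ε) b) (succ zero) zero
  ~> (fun (b : Nat) => elimNat (fun (γ : Nat) => Nat) b (fun (c : Nat) => fun (ψ : Nat) => succ ψ) (succ zero)) zero
  ~> elimNat (fun (b : Nat) => Nat) zero (fun (γ : Nat) => fun (c : Nat) => succ c) (succ zero)
  ~> (fun (b : Nat) => fun (γ : Nat) => succ γ) zero (elimNat (fun (c : Nat) => Nat) zero (fun (ψ : Nat) => fun (ε : Nat) => succ ε) zero)
  ~> (fun (b : Nat) => succ b) (elimNat (fun (γ : Nat) => Nat) zero (fun (c : Nat) => fun (ψ : Nat) => succ ψ) zero)
  ~> succ (elimNat (fun (b : Nat) => Nat) zero (fun (γ : Nat) => fun (c : Nat) => succ c) zero)
  ~> succ zero
type:
  Nat


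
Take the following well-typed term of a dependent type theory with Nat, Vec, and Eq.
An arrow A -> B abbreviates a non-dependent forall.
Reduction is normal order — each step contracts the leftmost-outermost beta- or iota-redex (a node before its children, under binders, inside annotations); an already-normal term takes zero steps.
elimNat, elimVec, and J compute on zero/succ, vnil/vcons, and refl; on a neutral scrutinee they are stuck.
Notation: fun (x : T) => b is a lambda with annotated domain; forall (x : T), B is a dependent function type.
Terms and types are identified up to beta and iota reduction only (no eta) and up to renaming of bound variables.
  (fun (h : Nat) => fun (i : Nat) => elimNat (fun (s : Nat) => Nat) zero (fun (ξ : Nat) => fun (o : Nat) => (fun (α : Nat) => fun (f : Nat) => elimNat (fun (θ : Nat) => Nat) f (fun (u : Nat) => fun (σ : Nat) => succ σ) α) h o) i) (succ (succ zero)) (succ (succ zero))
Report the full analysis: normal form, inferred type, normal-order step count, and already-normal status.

normal form:
  succ (succ (succ (succ zero)))
the term's type:
  Nat
steps to reach normal form (normal order): 27
already normal: no
first contracted redex: a beta-redex


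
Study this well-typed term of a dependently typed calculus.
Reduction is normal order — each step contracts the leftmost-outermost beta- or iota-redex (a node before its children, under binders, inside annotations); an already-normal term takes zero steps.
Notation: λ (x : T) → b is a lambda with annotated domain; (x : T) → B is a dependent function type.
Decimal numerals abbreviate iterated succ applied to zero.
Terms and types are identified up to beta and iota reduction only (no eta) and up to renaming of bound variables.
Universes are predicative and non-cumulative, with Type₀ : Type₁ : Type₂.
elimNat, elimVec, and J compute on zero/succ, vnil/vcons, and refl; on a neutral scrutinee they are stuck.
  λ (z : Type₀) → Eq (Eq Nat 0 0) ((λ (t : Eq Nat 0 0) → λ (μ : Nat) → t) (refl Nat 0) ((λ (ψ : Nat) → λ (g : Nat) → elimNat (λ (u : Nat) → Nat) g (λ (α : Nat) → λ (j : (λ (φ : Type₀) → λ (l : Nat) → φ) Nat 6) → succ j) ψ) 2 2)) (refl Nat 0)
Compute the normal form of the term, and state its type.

reduced normal form:
  λ (z : Type₀) → Eq (Eq Nat 0 0) (refl Nat 0) (refl Nat 0)
the term's type:
  (z : Type₀) → Type₀
observation: 2 normal-order steps separate the term from its normal form.


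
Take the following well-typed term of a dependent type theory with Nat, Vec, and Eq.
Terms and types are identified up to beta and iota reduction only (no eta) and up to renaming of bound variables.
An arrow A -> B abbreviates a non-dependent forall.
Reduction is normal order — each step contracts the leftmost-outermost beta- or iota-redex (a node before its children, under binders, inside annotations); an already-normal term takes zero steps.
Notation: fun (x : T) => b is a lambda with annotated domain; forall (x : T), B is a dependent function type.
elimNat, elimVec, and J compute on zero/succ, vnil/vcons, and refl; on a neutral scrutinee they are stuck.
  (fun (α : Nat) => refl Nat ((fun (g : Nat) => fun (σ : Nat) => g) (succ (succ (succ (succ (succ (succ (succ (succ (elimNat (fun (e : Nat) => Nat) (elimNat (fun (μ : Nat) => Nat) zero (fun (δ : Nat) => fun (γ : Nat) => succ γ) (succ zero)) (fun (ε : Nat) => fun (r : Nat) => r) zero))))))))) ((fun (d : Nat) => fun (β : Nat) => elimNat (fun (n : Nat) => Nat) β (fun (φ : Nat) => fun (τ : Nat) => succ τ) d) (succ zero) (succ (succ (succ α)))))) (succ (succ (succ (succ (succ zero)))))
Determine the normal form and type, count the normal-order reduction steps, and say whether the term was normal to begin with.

reduced normal form:
  refl Nat (succ (succ (succ (succ (succ (succ (succ (succ (succ zero)))))))))
the term's type:
  Eq Nat (succ (succ (succ (succ (succ (succ (succ (succ (succ zero))))))))) (succ (succ (succ (succ (succ (succ (succ (succ (succ zero)))))))))
steps to reach normal form (normal order): 8
already normal: no
first contracted redex: a beta-redex


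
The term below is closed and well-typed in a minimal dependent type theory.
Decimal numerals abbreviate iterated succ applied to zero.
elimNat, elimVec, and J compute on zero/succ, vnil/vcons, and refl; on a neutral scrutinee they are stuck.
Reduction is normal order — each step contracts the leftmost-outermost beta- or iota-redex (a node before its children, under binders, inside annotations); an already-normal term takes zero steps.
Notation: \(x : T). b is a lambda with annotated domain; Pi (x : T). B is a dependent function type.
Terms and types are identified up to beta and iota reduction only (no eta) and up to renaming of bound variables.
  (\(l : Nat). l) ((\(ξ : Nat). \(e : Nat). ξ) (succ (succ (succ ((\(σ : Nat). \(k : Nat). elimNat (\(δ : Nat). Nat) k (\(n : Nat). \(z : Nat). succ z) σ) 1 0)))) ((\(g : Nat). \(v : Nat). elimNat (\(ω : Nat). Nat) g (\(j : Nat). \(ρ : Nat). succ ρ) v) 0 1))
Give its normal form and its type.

resulting normal form:
  4
the term's type:
  Nat
observation: the leftmost-outermost redex is a beta-redex, and normalization takes 9 steps.


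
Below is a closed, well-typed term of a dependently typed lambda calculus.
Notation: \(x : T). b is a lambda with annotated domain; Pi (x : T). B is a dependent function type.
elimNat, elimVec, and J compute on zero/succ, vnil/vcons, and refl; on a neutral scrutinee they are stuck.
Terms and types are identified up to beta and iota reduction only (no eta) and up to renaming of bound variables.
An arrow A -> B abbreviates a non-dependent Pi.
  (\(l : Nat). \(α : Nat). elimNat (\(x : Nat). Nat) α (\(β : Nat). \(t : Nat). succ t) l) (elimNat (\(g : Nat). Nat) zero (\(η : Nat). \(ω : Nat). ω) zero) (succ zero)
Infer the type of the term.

the term's type:
  Nat
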